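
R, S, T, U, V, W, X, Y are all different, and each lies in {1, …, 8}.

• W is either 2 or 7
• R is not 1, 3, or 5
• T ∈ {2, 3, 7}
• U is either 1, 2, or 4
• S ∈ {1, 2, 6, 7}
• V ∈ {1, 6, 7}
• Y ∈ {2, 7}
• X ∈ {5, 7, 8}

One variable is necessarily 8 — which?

R

Among the 8 variables, 3 fits only T (and all 8 values in {1, 2, 3, 4, 5, 6, 7, 8} must be used), so T = 3.
The 7 still-open variables draw from only 7 values {1, 2, 4, 5, 6, 7, 8}, so each is used; only X can be 5, hence X = 5.
The 6 still-open variables together cover exactly {1, 2, 4, 6, 7, 8} — 6 values for 6 variables — and 8 appears only in R's list, so R = 8.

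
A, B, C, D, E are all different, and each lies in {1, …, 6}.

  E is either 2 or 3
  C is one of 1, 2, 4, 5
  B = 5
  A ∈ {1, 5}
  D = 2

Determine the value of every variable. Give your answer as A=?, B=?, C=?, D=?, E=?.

A=1, B=5, C=4, D=2, E=3

B has just one choice, so B = 5. So A, C can't be 5.
D must be 2 (only option left). Remove 2 from C, E.
E must be 3 (only option left).
A has just one choice, so A = 1. Remove 1 from C.
C's domain is down to {4}, so C = 4.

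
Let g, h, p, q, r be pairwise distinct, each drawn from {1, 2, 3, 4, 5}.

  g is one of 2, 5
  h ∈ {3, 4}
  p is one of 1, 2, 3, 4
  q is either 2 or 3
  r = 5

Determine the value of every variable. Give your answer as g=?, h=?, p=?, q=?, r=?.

r's domain is down to {5}, so r = 5. Strike 5 from g.
g's domain is down to {2}, so g = 2. Strike 2 from p, q.
That leaves q = 3. So h, p can't be 3.
h must be 4 (only option left). Strike 4 from p.
That leaves p = 1.

g=2, h=4, p=1, q=3, r=5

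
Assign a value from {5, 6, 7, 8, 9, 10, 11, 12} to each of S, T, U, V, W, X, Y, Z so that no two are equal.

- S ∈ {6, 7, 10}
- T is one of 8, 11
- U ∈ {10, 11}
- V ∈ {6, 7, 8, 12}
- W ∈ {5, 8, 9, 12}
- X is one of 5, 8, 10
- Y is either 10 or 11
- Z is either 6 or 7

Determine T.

8

Among the 8 variables, 9 fits only W (and all 8 values in {5, 6, 7, 8, 9, 10, 11, 12} must be used), so W = 9.
Among the 7 still-open variables, 5 fits only X (and all 7 values in {5, 6, 7, 8, 10, 11, 12} must be used), so X = 5.
The 6 still-open variables draw from only 6 values {6, 7, 8, 10, 11, 12}, so each is used; only V can be 12, hence V = 12.
The 5 still-open variables together cover exactly {6, 7, 8, 10, 11} — 5 values for 5 variables — and 8 appears only in T's list, so T = 8.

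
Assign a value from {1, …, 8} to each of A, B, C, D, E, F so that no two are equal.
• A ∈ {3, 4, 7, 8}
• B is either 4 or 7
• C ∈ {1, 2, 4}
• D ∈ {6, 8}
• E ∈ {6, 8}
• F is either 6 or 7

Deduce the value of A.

3

The 2 variables D and E are confined to {6, 8}, which locks those values in; drop them from A, F.
F must be 7 (only option left). Remove 7 from A, B.
B's domain is down to {4}, so B = 4. So A, C can't be 4.
So A = 3.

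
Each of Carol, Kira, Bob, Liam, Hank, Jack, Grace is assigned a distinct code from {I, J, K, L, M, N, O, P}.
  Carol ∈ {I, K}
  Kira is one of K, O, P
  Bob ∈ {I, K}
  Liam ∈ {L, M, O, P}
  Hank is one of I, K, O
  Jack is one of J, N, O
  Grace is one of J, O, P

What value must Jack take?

N

The 2 variables Carol and Bob are confined to {I, K}, which locks those values in; drop them from Kira, Hank.
Hank's domain is down to {O}, so Hank = O. Strike O from Kira, Liam, Jack, Grace.
That leaves Kira = P. Strike P from Liam, Grace.
Grace has just one choice, so Grace = J. Remove J from Jack.
So Jack = N.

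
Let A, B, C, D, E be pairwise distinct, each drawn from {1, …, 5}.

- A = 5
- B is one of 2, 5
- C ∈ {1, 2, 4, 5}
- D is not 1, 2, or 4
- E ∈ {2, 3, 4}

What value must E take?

A must be 5 (only option left). Eliminate 5 elsewhere: B, C, D.
B's domain is down to {2}, so B = 2. Remove 2 from C, E.
D must be 3 (only option left). Strike 3 from E.
So E = 4.

4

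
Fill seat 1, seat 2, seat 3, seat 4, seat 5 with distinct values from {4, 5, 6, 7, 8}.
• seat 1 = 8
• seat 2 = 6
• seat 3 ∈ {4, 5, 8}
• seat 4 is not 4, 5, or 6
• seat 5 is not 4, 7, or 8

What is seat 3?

seat 1's domain is down to {8}, so seat 1 = 8. So seat 3, seat 4 can't be 8.
That leaves seat 2 = 6. Remove 6 from seat 5.
seat 4's domain is down to {7}, so seat 4 = 7.
seat 5's domain is down to {5}, so seat 5 = 5. Strike 5 from seat 3.
So seat 3 = 4.

4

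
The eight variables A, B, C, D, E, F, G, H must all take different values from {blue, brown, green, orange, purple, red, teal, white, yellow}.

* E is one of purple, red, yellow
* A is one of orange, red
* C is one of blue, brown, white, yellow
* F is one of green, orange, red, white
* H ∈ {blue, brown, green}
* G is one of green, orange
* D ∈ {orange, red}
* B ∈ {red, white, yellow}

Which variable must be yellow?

B

The 8 variables draw from only 8 values {blue, brown, green, orange, purple, red, white, yellow}, so each is used; only E can be purple, hence E = purple.
The 2 variables A and D are confined to {orange, red}, which locks those values in; drop them from B, F, G.
That leaves G = green. Strike green from F, H.
F's domain is down to {white}, so F = white. Remove white from B, C.
So yellow goes to B.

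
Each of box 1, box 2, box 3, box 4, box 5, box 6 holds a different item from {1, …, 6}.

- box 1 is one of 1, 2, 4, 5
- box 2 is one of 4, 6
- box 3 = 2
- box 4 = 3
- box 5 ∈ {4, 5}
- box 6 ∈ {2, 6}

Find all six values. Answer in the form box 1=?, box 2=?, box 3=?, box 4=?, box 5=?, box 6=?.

box 3's domain is down to {2}, so box 3 = 2. Remove 2 from box 1, box 6.
That leaves box 4 = 3.
box 6's domain is down to {6}, so box 6 = 6. So box 2 can't be 6.
That leaves box 2 = 4. Strike 4 from box 1, box 5.
That leaves box 5 = 5. So box 1 can't be 5.
That leaves box 1 = 1.

box 1=1, box 2=4, box 3=2, box 4=3, box 5=5, box 6=6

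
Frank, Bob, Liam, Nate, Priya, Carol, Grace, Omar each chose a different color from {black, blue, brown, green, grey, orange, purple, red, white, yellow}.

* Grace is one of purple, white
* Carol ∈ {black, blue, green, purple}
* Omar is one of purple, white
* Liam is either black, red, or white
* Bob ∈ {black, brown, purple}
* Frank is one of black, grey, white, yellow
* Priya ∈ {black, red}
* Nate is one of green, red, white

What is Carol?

The 2 variables Grace and Omar are confined to {purple, white}, which locks those values in; drop them from Frank, Bob, Liam, Nate, Carol.
The 2 variables Liam and Priya are confined to {black, red}, which locks those values in; drop them from Frank, Bob, Nate, Carol.
Bob must be brown (only option left).
Nate's domain is down to {green}, so Nate = green. Eliminate green elsewhere: Carol.
So Carol = blue.

blue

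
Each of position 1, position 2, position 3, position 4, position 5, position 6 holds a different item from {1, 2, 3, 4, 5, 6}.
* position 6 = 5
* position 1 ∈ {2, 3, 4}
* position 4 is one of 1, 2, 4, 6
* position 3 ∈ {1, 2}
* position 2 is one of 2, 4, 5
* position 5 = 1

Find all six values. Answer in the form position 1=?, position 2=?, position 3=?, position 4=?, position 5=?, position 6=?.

position 5 must be 1 (only option left). Remove 1 from position 3, position 4.
position 6 must be 5 (only option left). So position 2 can't be 5.
position 3's domain is down to {2}, so position 3 = 2. Eliminate 2 elsewhere: position 1, position 2, position 4.
position 2's domain is down to {4}, so position 2 = 4. Eliminate 4 elsewhere: position 1, position 4.
position 4 must be 6 (only option left).
That leaves position 1 = 3.

position 1=3, position 2=4, position 3=2, position 4=6, position 5=1, position 6=5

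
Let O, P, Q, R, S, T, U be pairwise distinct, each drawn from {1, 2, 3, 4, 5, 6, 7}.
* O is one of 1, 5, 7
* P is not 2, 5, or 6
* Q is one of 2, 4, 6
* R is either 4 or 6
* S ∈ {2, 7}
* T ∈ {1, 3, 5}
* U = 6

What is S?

U's domain is down to {6}, so U = 6. Eliminate 6 elsewhere: Q, R.
R must be 4 (only option left). Remove 4 from P, Q.
Q has just one choice, so Q = 2. So S can't be 2.
So S = 7.

7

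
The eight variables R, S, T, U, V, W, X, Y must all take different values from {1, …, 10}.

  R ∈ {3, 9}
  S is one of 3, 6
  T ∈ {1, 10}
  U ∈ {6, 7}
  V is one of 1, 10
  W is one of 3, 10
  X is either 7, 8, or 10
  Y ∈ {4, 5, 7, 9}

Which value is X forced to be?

The 2 variables T and V are confined to {1, 10}, which locks those values in; drop them from W, X.
W's domain is down to {3}, so W = 3. Strike 3 from R, S.
R has just one choice, so R = 9. Strike 9 from Y.
S's domain is down to {6}, so S = 6. Strike 6 from U.
That leaves U = 7. Remove 7 from X, Y.
So X = 8.

8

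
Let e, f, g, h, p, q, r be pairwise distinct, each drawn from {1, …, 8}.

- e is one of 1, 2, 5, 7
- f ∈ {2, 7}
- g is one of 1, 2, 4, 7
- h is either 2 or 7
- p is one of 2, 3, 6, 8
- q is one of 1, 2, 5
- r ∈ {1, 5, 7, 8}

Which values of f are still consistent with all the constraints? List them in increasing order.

f and h between them cover only {2, 7} — a naked pair. Remove those values from e, g, p, q, r.
The 2 variables e and q are confined to {1, 5}, which locks those values in; drop them from g, r.
g's domain is down to {4}, so g = 4.
r has just one choice, so r = 8. Eliminate 8 elsewhere: p.
No further eliminations apply; f can still be any of 2, 7.

2, 7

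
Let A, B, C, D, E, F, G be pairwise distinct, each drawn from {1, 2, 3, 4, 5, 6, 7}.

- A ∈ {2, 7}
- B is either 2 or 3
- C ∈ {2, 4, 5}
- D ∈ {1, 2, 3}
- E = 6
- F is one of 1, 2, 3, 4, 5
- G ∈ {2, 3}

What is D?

1

E's domain is down to {6}, so E = 6.
The 6 still-open variables draw from only 6 values {1, 2, 3, 4, 5, 7}, so each is used; only A can be 7, hence A = 7.
The 2 variables B and G are confined to {2, 3}, which locks those values in; drop them from C, D, F.
So D = 1.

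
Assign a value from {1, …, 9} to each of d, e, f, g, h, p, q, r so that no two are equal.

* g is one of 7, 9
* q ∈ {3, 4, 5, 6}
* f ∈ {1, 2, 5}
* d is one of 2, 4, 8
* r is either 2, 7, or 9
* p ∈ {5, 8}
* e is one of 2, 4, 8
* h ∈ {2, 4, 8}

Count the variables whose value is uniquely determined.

2

d, e, h share exactly the 3 values {2, 4, 8}; by pigeonhole those values go to them, so strike 2, 4, 8 from f, p, q, r.
p's domain is down to {5}, so p = 5. Remove 5 from f, q.
f must be 1 (only option left).
Determined: f=1, p=5. The other variables each still have more than one consistent value. That makes 2.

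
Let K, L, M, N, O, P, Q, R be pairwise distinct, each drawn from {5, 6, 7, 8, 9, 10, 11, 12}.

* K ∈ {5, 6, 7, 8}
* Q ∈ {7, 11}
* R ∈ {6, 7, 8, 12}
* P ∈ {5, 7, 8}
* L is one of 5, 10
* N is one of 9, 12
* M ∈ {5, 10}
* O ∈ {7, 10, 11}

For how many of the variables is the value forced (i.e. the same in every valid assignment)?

The 8 variables draw from only 8 values {5, 6, 7, 8, 9, 10, 11, 12}, so each is used; only N can be 9, hence N = 9.
Among the 7 still-open variables, 12 fits only R (and all 7 values in {5, 6, 7, 8, 10, 11, 12} must be used), so R = 12.
Among the 6 still-open variables, 6 fits only K (and all 6 values in {5, 6, 7, 8, 10, 11} must be used), so K = 6.
The 5 still-open variables draw from only 5 values {5, 7, 8, 10, 11}, so each is used; only P can be 8, hence P = 8.
The 2 variables L and M are confined to {5, 10}, which locks those values in; drop them from O.
Determined: K=6, N=9, P=8, R=12. The other variables each still have more than one consistent value. That makes 4.

4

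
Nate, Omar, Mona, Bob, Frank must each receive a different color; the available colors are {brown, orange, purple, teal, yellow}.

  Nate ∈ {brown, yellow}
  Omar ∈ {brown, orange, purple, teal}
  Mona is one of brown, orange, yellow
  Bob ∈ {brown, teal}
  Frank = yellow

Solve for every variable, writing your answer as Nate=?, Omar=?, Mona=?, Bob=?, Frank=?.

Nate=brown, Omar=purple, Mona=orange, Bob=teal, Frank=yellow

Frank must be yellow (only option left). So Nate, Mona can't be yellow.
Nate has just one choice, so Nate = brown. Strike brown from Omar, Mona, Bob.
That leaves Mona = orange. Remove orange from Omar.
Bob must be teal (only option left). So Omar can't be teal.
Omar has just one choice, so Omar = purple.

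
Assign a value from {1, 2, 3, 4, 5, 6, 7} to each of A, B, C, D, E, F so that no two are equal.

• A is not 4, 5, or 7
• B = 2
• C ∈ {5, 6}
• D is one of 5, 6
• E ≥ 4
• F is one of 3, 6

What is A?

1

B has just one choice, so B = 2. Eliminate 2 elsewhere: A.
The 2 variables C and D are confined to {5, 6}, which locks those values in; drop them from A, E, F.
F's domain is down to {3}, so F = 3. Strike 3 from A.
So A = 1.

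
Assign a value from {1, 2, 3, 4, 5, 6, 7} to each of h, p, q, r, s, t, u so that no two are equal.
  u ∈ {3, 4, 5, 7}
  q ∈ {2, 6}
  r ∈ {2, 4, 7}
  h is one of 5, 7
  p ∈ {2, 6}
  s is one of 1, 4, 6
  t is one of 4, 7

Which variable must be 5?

h

The 7 variables draw from only 7 values {1, 2, 3, 4, 5, 6, 7}, so each is used; only s can be 1, hence s = 1.
The 6 still-open variables draw from only 6 values {2, 3, 4, 5, 6, 7}, so each is used; only u can be 3, hence u = 3.
Among the 5 still-open variables, 5 fits only h (and all 5 values in {2, 4, 5, 6, 7} must be used), so h = 5.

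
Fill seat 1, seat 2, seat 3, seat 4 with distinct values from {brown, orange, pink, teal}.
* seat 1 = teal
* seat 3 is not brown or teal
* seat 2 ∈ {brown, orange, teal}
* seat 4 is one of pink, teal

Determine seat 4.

pink

seat 1 has just one choice, so seat 1 = teal. Remove teal from seat 2, seat 4.
So seat 4 = pink.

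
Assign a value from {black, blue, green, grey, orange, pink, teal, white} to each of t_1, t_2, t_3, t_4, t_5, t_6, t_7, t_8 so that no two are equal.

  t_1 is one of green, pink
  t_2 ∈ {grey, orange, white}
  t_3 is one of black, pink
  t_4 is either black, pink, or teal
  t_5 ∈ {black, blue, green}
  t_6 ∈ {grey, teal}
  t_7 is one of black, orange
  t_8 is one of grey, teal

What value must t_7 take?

The 8 variables together cover exactly {black, blue, green, grey, orange, pink, teal, white} — 8 values for 8 variables — and blue appears only in t_5's list, so t_5 = blue.
Among the 7 still-open variables, green fits only t_1 (and all 7 values in {black, green, grey, orange, pink, teal, white} must be used), so t_1 = green.
Among the 6 still-open variables, white fits only t_2 (and all 6 values in {black, grey, orange, pink, teal, white} must be used), so t_2 = white.
Among the 5 still-open variables, orange fits only t_7 (and all 5 values in {black, grey, orange, pink, teal} must be used), so t_7 = orange.

orange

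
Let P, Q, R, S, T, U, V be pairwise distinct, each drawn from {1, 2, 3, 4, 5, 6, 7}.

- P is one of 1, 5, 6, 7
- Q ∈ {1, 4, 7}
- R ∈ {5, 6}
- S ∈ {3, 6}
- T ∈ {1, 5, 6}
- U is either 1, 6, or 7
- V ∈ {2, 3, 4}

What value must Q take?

The 7 variables draw from only 7 values {1, 2, 3, 4, 5, 6, 7}, so each is used; only V can be 2, hence V = 2.
The 6 still-open variables draw from only 6 values {1, 3, 4, 5, 6, 7}, so each is used; only S can be 3, hence S = 3.
The 5 still-open variables draw from only 5 values {1, 4, 5, 6, 7}, so each is used; only Q can be 4, hence Q = 4.

4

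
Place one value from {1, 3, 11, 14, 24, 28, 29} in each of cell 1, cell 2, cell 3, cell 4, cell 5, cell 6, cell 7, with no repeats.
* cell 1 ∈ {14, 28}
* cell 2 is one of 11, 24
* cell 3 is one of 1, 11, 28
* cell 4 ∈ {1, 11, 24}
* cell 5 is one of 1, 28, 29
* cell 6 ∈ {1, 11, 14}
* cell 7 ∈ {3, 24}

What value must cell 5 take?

29

Among the 7 variables, 3 fits only cell 7 (and all 7 values in {1, 3, 11, 14, 24, 28, 29} must be used), so cell 7 = 3.
The 6 still-open variables draw from only 6 values {1, 11, 14, 24, 28, 29}, so each is used; only cell 5 can be 29, hence cell 5 = 29.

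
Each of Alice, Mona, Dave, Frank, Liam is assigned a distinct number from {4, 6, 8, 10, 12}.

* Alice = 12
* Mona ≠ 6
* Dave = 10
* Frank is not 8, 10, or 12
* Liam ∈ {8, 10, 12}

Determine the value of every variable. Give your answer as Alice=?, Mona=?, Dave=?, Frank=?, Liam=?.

Alice has just one choice, so Alice = 12. Eliminate 12 elsewhere: Mona, Liam.
That leaves Dave = 10. Eliminate 10 elsewhere: Mona, Liam.
Liam has just one choice, so Liam = 8. Eliminate 8 elsewhere: Mona.
Mona's domain is down to {4}, so Mona = 4. So Frank can't be 4.
That leaves Frank = 6.

Alice=12, Mona=4, Dave=10, Frank=6, Liam=8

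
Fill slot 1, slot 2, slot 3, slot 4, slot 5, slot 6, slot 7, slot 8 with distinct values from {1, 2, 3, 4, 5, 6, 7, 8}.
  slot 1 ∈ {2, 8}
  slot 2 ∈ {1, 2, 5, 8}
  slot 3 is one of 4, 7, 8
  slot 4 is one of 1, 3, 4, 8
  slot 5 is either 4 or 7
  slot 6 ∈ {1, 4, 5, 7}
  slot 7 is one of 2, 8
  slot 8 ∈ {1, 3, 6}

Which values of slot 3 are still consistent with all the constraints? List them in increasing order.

Among the 8 variables, 6 fits only slot 8 (and all 8 values in {1, 2, 3, 4, 5, 6, 7, 8} must be used), so slot 8 = 6.
The 7 still-open variables together cover exactly {1, 2, 3, 4, 5, 7, 8} — 7 values for 7 variables — and 3 appears only in slot 4's list, so slot 4 = 3.
The 2 variables slot 1 and slot 7 are confined to {2, 8}, which locks those values in; drop them from slot 2, slot 3.
The 2 variables slot 3 and slot 5 are confined to {4, 7}, which locks those values in; drop them from slot 6.
No further eliminations apply; slot 3 can still be any of 4, 7.

4, 7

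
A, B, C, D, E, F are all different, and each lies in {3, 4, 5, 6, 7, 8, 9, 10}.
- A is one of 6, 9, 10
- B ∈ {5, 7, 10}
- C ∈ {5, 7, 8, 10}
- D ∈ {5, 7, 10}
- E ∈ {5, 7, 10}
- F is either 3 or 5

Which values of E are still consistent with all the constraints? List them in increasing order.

5, 7, 10

B, D, E between them cover only {5, 7, 10} — a naked triple. Remove those values from A, C, F.
C must be 8 (only option left).
F has just one choice, so F = 3.
No further eliminations apply; E can still be any of 5, 7, 10.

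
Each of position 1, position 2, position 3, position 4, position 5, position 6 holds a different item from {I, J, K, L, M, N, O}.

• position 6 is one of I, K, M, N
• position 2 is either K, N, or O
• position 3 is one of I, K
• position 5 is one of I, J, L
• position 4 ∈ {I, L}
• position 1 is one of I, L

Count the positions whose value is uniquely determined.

2

position 1 and position 4 between them cover only {I, L} — a naked pair. Remove those values from position 3, position 5, position 6.
position 3 has just one choice, so position 3 = K. Remove K from position 2, position 6.
position 5's domain is down to {J}, so position 5 = J.
Determined: position 3=K, position 5=J. The other positions each still have more than one consistent value. That makes 2.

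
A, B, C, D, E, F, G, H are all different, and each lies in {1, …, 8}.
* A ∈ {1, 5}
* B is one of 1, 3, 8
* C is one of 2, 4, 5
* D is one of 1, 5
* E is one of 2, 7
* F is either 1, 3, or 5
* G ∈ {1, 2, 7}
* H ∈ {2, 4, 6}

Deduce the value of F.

The 8 variables draw from only 8 values {1, 2, 3, 4, 5, 6, 7, 8}, so each is used; only H can be 6, hence H = 6.
Among the 7 still-open variables, 4 fits only C (and all 7 values in {1, 2, 3, 4, 5, 7, 8} must be used), so C = 4.
Among the 6 still-open variables, 8 fits only B (and all 6 values in {1, 2, 3, 5, 7, 8} must be used), so B = 8.
Among the 5 still-open variables, 3 fits only F (and all 5 values in {1, 2, 3, 5, 7} must be used), so F = 3.

3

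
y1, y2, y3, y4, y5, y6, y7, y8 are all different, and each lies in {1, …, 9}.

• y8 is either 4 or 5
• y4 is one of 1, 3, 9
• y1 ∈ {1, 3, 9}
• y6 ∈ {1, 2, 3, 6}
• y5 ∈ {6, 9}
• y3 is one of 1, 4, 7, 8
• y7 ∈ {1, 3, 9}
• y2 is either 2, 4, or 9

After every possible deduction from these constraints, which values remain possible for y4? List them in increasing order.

1, 3, 9

y1, y4, y7 between them cover only {1, 3, 9} — a naked triple. Remove those values from y2, y3, y5, y6.
y5's domain is down to {6}, so y5 = 6. Strike 6 from y6.
y6 has just one choice, so y6 = 2. So y2 can't be 2.
y2's domain is down to {4}, so y2 = 4. So y3, y8 can't be 4.
That leaves y8 = 5.
No further eliminations apply; y4 can still be any of 1, 3, 9.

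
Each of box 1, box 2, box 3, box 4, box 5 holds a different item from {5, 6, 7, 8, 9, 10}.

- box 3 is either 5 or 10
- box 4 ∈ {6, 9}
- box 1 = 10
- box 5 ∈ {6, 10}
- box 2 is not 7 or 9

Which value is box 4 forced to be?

box 1 must be 10 (only option left). So box 2, box 3, box 5 can't be 10.
box 3 must be 5 (only option left). So box 2 can't be 5.
box 5 has just one choice, so box 5 = 6. Eliminate 6 elsewhere: box 2, box 4.
So box 4 = 9.

9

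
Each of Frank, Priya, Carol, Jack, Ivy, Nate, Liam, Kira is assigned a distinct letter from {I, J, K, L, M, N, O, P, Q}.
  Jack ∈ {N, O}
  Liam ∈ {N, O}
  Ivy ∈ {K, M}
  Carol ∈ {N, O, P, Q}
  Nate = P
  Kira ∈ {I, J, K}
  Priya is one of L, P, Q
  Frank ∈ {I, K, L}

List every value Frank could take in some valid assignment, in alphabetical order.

Nate's domain is down to {P}, so Nate = P. Remove P from Priya, Carol.
Jack and Liam between them cover only {N, O} — a naked pair. Remove those values from Carol.
Carol's domain is down to {Q}, so Carol = Q. So Priya can't be Q.
Priya's domain is down to {L}, so Priya = L. Strike L from Frank.
No further eliminations apply; Frank can still be any of I, K.

I, K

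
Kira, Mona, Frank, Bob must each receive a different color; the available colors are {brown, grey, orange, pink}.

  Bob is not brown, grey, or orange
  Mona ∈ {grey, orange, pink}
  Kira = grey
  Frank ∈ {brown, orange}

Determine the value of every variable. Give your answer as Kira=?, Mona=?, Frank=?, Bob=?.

Kira=grey, Mona=orange, Frank=brown, Bob=pink

Kira has just one choice, so Kira = grey. So Mona can't be grey.
Bob must be pink (only option left). Eliminate pink elsewhere: Mona.
Mona's domain is down to {orange}, so Mona = orange. Remove orange from Frank.
That leaves Frank = brown.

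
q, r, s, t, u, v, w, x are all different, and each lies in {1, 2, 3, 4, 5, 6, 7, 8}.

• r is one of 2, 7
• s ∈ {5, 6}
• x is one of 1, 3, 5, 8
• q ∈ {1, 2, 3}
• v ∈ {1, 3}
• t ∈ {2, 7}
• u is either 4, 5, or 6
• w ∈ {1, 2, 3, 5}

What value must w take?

Among the 8 variables, 4 fits only u (and all 8 values in {1, 2, 3, 4, 5, 6, 7, 8} must be used), so u = 4.
The 7 still-open variables together cover exactly {1, 2, 3, 5, 6, 7, 8} — 7 values for 7 variables — and 6 appears only in s's list, so s = 6.
The 6 still-open variables together cover exactly {1, 2, 3, 5, 7, 8} — 6 values for 6 variables — and 8 appears only in x's list, so x = 8.
The 5 still-open variables draw from only 5 values {1, 2, 3, 5, 7}, so each is used; only w can be 5, hence w = 5.

5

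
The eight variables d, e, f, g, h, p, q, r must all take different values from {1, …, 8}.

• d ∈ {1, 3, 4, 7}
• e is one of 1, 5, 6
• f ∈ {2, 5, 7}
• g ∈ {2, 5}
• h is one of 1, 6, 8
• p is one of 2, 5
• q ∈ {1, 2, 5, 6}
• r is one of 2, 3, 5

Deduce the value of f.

Among the 8 variables, 4 fits only d (and all 8 values in {1, 2, 3, 4, 5, 6, 7, 8} must be used), so d = 4.
The 7 still-open variables together cover exactly {1, 2, 3, 5, 6, 7, 8} — 7 values for 7 variables — and 3 appears only in r's list, so r = 3.
Among the 6 still-open variables, 7 fits only f (and all 6 values in {1, 2, 5, 6, 7, 8} must be used), so f = 7.

7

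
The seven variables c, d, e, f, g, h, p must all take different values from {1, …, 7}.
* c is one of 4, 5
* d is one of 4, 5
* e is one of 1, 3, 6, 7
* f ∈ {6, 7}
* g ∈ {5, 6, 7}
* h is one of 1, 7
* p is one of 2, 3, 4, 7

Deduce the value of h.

1

Among the 7 variables, 2 fits only p (and all 7 values in {1, 2, 3, 4, 5, 6, 7} must be used), so p = 2.
Among the 6 still-open variables, 3 fits only e (and all 6 values in {1, 3, 4, 5, 6, 7} must be used), so e = 3.
Among the 5 still-open variables, 1 fits only h (and all 5 values in {1, 4, 5, 6, 7} must be used), so h = 1.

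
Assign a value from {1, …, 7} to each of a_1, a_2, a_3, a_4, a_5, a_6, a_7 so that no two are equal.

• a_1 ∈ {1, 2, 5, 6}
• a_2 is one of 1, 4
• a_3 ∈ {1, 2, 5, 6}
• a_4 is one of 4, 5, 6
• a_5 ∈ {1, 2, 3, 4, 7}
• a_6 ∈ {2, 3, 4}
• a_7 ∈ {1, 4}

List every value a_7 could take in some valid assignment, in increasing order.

The 7 variables together cover exactly {1, 2, 3, 4, 5, 6, 7} — 7 values for 7 variables — and 7 appears only in a_5's list, so a_5 = 7.
Among the 6 still-open variables, 3 fits only a_6 (and all 6 values in {1, 2, 3, 4, 5, 6} must be used), so a_6 = 3.
a_2 and a_7 between them cover only {1, 4} — a naked pair. Remove those values from a_1, a_3, a_4.
No further eliminations apply; a_7 can still be any of 1, 4.

1, 4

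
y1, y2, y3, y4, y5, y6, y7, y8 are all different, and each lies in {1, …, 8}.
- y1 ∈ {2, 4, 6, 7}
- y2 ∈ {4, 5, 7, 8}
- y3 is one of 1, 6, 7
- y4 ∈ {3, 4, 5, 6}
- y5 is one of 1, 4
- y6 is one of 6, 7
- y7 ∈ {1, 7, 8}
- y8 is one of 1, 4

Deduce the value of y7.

8

Among the 8 variables, 2 fits only y1 (and all 8 values in {1, 2, 3, 4, 5, 6, 7, 8} must be used), so y1 = 2.
The 7 still-open variables together cover exactly {1, 3, 4, 5, 6, 7, 8} — 7 values for 7 variables — and 3 appears only in y4's list, so y4 = 3.
The 6 still-open variables together cover exactly {1, 4, 5, 6, 7, 8} — 6 values for 6 variables — and 5 appears only in y2's list, so y2 = 5.
The 5 still-open variables together cover exactly {1, 4, 6, 7, 8} — 5 values for 5 variables — and 8 appears only in y7's list, so y7 = 8.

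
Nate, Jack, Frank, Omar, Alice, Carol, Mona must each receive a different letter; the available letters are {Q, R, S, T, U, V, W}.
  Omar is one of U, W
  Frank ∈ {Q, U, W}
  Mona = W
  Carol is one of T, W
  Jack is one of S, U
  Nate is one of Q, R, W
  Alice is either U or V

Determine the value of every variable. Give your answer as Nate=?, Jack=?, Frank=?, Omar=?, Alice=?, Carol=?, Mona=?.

Nate=R, Jack=S, Frank=Q, Omar=U, Alice=V, Carol=T, Mona=W

Mona must be W (only option left). So Nate, Frank, Omar, Carol can't be W.
Omar must be U (only option left). Strike U from Jack, Frank, Alice.
Alice must be V (only option left).
Carol's domain is down to {T}, so Carol = T.
Jack must be S (only option left).
Frank's domain is down to {Q}, so Frank = Q. Remove Q from Nate.
Nate's domain is down to {R}, so Nate = R.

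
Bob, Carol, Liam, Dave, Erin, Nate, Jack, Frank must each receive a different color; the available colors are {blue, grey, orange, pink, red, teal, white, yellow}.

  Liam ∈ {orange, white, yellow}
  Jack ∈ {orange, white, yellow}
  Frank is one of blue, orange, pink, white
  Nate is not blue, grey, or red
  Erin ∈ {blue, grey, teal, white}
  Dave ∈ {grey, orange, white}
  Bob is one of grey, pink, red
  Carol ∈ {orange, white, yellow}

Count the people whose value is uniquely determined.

2

Among the 8 variables, red fits only Bob (and all 8 values in {blue, grey, orange, pink, red, teal, white, yellow} must be used), so Bob = red.
Carol, Liam, Jack share exactly the 3 values {orange, white, yellow}; by pigeonhole those values go to them, so strike orange, white, yellow from Dave, Erin, Nate, Frank.
That leaves Dave = grey. Eliminate grey elsewhere: Erin.
Determined: Bob=red, Dave=grey. The other people each still have more than one consistent value. That makes 2.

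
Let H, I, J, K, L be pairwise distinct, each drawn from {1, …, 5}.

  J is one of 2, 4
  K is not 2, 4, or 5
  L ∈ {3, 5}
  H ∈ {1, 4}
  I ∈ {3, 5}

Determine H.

4

Among the 5 variables, 2 fits only J (and all 5 values in {1, 2, 3, 4, 5} must be used), so J = 2.
The 4 still-open variables draw from only 4 values {1, 3, 4, 5}, so each is used; only H can be 4, hence H = 4.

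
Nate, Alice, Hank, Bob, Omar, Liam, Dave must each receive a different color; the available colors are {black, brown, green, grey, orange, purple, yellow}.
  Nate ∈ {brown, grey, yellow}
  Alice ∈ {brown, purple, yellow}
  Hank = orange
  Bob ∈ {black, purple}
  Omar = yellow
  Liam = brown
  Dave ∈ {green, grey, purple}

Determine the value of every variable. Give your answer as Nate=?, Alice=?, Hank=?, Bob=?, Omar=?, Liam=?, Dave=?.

Hank must be orange (only option left).
Omar has just one choice, so Omar = yellow. So Nate, Alice can't be yellow.
Liam's domain is down to {brown}, so Liam = brown. Eliminate brown elsewhere: Nate, Alice.
That leaves Nate = grey. Remove grey from Dave.
Alice's domain is down to {purple}, so Alice = purple. Remove purple from Bob, Dave.
Bob must be black (only option left).
Dave must be green (only option left).

Nate=grey, Alice=purple, Hank=orange, Bob=black, Omar=yellow, Liam=brown, Dave=green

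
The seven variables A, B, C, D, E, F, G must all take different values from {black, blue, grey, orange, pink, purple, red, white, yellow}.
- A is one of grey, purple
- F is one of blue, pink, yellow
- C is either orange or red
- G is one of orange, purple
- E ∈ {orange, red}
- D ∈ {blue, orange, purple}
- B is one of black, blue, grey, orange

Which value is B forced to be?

black

C and E share exactly the 2 values {orange, red}; by pigeonhole those values go to them, so strike orange, red from B, D, G.
That leaves G = purple. Remove purple from A, D.
A's domain is down to {grey}, so A = grey. Eliminate grey elsewhere: B.
That leaves D = blue. So B, F can't be blue.
So B = black.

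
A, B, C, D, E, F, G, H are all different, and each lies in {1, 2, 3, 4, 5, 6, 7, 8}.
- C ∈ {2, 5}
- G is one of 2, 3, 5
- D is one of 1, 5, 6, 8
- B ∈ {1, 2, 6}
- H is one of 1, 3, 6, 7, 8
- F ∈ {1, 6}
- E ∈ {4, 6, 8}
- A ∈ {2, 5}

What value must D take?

8

The 8 variables draw from only 8 values {1, 2, 3, 4, 5, 6, 7, 8}, so each is used; only E can be 4, hence E = 4.
Among the 7 still-open variables, 7 fits only H (and all 7 values in {1, 2, 3, 5, 6, 7, 8} must be used), so H = 7.
Among the 6 still-open variables, 3 fits only G (and all 6 values in {1, 2, 3, 5, 6, 8} must be used), so G = 3.
The 5 still-open variables together cover exactly {1, 2, 5, 6, 8} — 5 values for 5 variables — and 8 appears only in D's list, so D = 8.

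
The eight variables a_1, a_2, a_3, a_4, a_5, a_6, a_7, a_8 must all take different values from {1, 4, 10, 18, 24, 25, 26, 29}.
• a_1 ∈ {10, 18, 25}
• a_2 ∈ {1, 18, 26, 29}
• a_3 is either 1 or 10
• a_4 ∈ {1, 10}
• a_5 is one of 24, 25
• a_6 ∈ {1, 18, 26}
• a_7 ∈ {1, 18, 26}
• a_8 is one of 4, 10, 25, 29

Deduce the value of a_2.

29

The 8 variables draw from only 8 values {1, 4, 10, 18, 24, 25, 26, 29}, so each is used; only a_8 can be 4, hence a_8 = 4.
The 7 still-open variables together cover exactly {1, 10, 18, 24, 25, 26, 29} — 7 values for 7 variables — and 24 appears only in a_5's list, so a_5 = 24.
The 6 still-open variables together cover exactly {1, 10, 18, 25, 26, 29} — 6 values for 6 variables — and 25 appears only in a_1's list, so a_1 = 25.
The 5 still-open variables together cover exactly {1, 10, 18, 26, 29} — 5 values for 5 variables — and 29 appears only in a_2's list, so a_2 = 29.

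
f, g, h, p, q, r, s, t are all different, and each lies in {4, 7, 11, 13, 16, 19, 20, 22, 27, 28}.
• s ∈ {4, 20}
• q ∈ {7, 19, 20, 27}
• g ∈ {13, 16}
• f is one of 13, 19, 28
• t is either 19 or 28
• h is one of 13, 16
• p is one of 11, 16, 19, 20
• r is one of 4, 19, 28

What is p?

11

g and h share exactly the 2 values {13, 16}; by pigeonhole those values go to them, so strike 13, 16 from f, p.
The 2 variables f and t are confined to {19, 28}, which locks those values in; drop them from p, q, r.
r's domain is down to {4}, so r = 4. So s can't be 4.
s's domain is down to {20}, so s = 20. Strike 20 from p, q.
So p = 11.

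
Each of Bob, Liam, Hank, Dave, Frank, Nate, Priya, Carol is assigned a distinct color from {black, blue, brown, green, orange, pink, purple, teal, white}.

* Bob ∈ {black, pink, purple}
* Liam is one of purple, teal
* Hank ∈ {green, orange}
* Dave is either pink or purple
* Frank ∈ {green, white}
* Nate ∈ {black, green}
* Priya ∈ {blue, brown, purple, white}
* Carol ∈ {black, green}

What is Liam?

Nate and Carol between them cover only {black, green} — a naked pair. Remove those values from Bob, Hank, Frank.
Hank must be orange (only option left).
That leaves Frank = white. Remove white from Priya.
Bob and Dave between them cover only {pink, purple} — a naked pair. Remove those values from Liam, Priya.
So Liam = teal.

teal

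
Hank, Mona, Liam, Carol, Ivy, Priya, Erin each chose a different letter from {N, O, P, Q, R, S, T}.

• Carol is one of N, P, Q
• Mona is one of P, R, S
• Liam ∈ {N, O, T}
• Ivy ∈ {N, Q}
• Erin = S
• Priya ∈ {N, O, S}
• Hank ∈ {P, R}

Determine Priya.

O

Erin must be S (only option left). Strike S from Mona, Priya.
The 6 still-open variables together cover exactly {N, O, P, Q, R, T} — 6 values for 6 variables — and T appears only in Liam's list, so Liam = T.
Among the 5 still-open variables, O fits only Priya (and all 5 values in {N, O, P, Q, R} must be used), so Priya = O.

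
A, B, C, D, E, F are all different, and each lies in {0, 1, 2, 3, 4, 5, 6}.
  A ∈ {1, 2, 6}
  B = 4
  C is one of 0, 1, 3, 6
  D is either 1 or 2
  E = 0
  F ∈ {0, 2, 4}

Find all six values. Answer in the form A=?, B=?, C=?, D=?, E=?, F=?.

B has just one choice, so B = 4. Eliminate 4 elsewhere: F.
E has just one choice, so E = 0. Strike 0 from C, F.
F has just one choice, so F = 2. So A, D can't be 2.
D must be 1 (only option left). Eliminate 1 elsewhere: A, C.
A has just one choice, so A = 6. Eliminate 6 elsewhere: C.
C's domain is down to {3}, so C = 3.

A=6, B=4, C=3, D=1, E=0, F=2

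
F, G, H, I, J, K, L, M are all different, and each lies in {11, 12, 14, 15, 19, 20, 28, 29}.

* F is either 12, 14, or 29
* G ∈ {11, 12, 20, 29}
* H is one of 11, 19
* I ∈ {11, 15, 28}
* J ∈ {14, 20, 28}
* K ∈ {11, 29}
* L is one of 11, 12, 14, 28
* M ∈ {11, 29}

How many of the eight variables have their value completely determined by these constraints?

The 8 variables draw from only 8 values {11, 12, 14, 15, 19, 20, 28, 29}, so each is used; only I can be 15, hence I = 15.
The 7 still-open variables together cover exactly {11, 12, 14, 19, 20, 28, 29} — 7 values for 7 variables — and 19 appears only in H's list, so H = 19.
K and M between them cover only {11, 29} — a naked pair. Remove those values from F, G, L.
Determined: H=19, I=15. The other variables each still have more than one consistent value. That makes 2.

2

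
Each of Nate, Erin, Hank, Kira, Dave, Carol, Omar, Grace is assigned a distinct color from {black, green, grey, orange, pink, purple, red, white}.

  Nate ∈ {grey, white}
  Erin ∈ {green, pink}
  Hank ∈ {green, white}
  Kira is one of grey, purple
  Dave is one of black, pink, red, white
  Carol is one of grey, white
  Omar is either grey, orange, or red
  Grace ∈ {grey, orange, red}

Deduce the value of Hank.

green

The 8 variables draw from only 8 values {black, green, grey, orange, pink, purple, red, white}, so each is used; only Dave can be black, hence Dave = black.
The 7 still-open variables draw from only 7 values {green, grey, orange, pink, purple, red, white}, so each is used; only Erin can be pink, hence Erin = pink.
The 6 still-open variables together cover exactly {green, grey, orange, purple, red, white} — 6 values for 6 variables — and green appears only in Hank's list, so Hank = green.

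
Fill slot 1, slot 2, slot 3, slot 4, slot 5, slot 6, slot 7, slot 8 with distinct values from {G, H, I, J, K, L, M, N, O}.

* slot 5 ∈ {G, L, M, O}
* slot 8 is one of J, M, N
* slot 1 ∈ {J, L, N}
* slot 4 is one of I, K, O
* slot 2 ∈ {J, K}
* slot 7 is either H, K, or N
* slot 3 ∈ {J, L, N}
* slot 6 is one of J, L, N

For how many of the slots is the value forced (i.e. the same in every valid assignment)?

The 3 variables slot 1, slot 3, slot 6 are confined to {J, L, N}, which locks those values in; drop them from slot 2, slot 5, slot 7, slot 8.
slot 2's domain is down to {K}, so slot 2 = K. So slot 4, slot 7 can't be K.
slot 7 has just one choice, so slot 7 = H.
That leaves slot 8 = M. So slot 5 can't be M.
Determined: slot 2=K, slot 7=H, slot 8=M. The other slots each still have more than one consistent value. That makes 3.

3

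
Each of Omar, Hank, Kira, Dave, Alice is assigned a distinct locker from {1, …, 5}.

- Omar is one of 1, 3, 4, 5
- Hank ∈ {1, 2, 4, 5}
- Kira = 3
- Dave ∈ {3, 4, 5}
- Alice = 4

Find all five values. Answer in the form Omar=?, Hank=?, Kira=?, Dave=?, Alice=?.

Omar=1, Hank=2, Kira=3, Dave=5, Alice=4

Kira must be 3 (only option left). So Omar, Dave can't be 3.
Alice must be 4 (only option left). Eliminate 4 elsewhere: Omar, Hank, Dave.
Dave has just one choice, so Dave = 5. So Omar, Hank can't be 5.
That leaves Omar = 1. So Hank can't be 1.
That leaves Hank = 2.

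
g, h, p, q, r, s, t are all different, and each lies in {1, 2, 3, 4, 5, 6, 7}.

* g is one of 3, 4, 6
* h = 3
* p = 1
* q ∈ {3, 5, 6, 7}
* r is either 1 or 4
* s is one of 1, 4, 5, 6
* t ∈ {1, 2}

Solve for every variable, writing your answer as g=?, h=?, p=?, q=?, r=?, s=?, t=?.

h has just one choice, so h = 3. Strike 3 from g, q.
That leaves p = 1. Eliminate 1 elsewhere: r, s, t.
r's domain is down to {4}, so r = 4. Remove 4 from g, s.
t has just one choice, so t = 2.
g has just one choice, so g = 6. So q, s can't be 6.
s has just one choice, so s = 5. Strike 5 from q.
q must be 7 (only option left).

g=6, h=3, p=1, q=7, r=4, s=5, t=2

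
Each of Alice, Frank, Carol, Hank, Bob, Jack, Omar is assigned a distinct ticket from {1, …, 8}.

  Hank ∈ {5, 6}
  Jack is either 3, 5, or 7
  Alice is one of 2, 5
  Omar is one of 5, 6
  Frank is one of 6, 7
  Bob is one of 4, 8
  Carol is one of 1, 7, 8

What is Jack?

3

The 2 variables Hank and Omar are confined to {5, 6}, which locks those values in; drop them from Alice, Frank, Jack.
Alice's domain is down to {2}, so Alice = 2.
That leaves Frank = 7. Strike 7 from Carol, Jack.
So Jack = 3.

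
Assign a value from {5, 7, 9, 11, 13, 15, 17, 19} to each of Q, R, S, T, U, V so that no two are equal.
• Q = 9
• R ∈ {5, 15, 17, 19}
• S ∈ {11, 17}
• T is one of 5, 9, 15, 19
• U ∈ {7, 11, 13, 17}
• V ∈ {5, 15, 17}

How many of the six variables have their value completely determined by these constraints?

Q must be 9 (only option left). Eliminate 9 elsewhere: T.
Determined: Q=9. The other variables each still have more than one consistent value. That makes 1.

1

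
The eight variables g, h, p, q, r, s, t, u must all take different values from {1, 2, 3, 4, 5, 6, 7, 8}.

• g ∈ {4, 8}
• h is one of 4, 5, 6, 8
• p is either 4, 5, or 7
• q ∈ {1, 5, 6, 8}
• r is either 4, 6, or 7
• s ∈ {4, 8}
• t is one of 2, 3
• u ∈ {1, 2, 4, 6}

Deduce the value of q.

The 8 variables together cover exactly {1, 2, 3, 4, 5, 6, 7, 8} — 8 values for 8 variables — and 3 appears only in t's list, so t = 3.
The 7 still-open variables draw from only 7 values {1, 2, 4, 5, 6, 7, 8}, so each is used; only u can be 2, hence u = 2.
The 6 still-open variables together cover exactly {1, 4, 5, 6, 7, 8} — 6 values for 6 variables — and 1 appears only in q's list, so q = 1.

1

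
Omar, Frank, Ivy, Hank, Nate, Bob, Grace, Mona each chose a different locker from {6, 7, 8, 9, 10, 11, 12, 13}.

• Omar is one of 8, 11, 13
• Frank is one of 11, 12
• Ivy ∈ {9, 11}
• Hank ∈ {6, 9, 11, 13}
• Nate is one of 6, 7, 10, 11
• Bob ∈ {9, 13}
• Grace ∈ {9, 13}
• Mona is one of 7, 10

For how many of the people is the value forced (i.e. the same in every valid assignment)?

Among the 8 variables, 8 fits only Omar (and all 8 values in {6, 7, 8, 9, 10, 11, 12, 13} must be used), so Omar = 8.
The 7 still-open variables draw from only 7 values {6, 7, 9, 10, 11, 12, 13}, so each is used; only Frank can be 12, hence Frank = 12.
Bob and Grace between them cover only {9, 13} — a naked pair. Remove those values from Ivy, Hank.
Ivy has just one choice, so Ivy = 11. Strike 11 from Hank, Nate.
Hank must be 6 (only option left). Eliminate 6 elsewhere: Nate.
Determined: Omar=8, Frank=12, Ivy=11, Hank=6. The other people each still have more than one consistent value. That makes 4.

4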